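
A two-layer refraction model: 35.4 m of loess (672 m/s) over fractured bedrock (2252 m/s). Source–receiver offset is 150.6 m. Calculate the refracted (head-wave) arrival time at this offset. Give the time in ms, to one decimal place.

θ_c = arcsin(V₁/V₂) = arcsin(672/2252) = 17.36°, cos θ_c = 0.9544.
Intercept time tᵢ = 2h cos θ_c / V₁ = 2·35.4·0.9544/672 = 0.10056 s.
t = x/V₂ + tᵢ = 150.6/2252 + 0.10056 = 0.16743 s.

167.4 ms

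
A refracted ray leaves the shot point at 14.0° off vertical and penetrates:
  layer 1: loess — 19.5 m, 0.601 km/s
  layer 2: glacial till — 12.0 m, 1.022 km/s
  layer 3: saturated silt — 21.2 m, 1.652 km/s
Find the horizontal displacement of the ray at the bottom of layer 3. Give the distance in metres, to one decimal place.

29.2 m

Ray parameter p = sin 14.0° / 0.601 km/s = 4.0253e-01 s/km.
Layer 1: θ = 14.00°; offset = 19.5·tan 14.00° = 4.862 m.
Layer 2: sin θ = p·1.022 = 0.4114 → θ = 24.29°; offset = 12.0·tan 24.29° = 5.416 m.
Layer 3: sin θ = p·1.652 = 0.6650 → θ = 41.68°; offset = 21.2·tan 41.68° = 18.876 m.
Σ offsets = 29.154 m.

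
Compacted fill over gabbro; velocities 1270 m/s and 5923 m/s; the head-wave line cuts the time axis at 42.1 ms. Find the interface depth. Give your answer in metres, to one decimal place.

27.4 m

θ_c = arcsin(1270/5923) = 12.38°; cos θ_c = 0.9767.
tᵢ = 2h cos θ_c/V₁ ⇒ h = tᵢ·V₁/(2 cos θ_c) = 0.0421·1270/(2·0.9767) = 27.37 m.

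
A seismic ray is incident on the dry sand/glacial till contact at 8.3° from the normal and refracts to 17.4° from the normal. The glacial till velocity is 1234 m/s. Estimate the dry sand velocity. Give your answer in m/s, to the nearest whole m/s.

596 m/s

sin 8.3° = 0.1444; sin 17.4° = 0.2990.
V₁ = V₂·(sin θ₁/sin θ₂) = 1234·(0.1444/0.2990) = 595.69 m/s.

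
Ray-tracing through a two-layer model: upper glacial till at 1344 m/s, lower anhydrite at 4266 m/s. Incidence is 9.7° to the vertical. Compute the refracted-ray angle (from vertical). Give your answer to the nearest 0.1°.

32.3°

Snell's law: sin θ₂ = (V₂/V₁)·sin θ₁ = (4266/1344)·sin 9.7° = 0.5348.
θ₂ = arcsin 0.5348 = 32.33° from the normal.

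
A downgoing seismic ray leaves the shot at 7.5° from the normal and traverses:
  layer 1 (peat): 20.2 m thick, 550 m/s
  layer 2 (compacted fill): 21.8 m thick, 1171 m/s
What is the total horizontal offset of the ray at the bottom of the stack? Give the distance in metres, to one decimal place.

9.0 m

p = sin θ₁/V₁ = sin 7.5°/550 = 2.3732e-04 s/m is conserved through the stack.
Layer 1: θ = 7.50°; offset = 20.2·tan 7.50° = 2.659 m.
Layer 2: sin θ = p·1171 = 0.2779 → θ = 16.14°; offset = 21.8·tan 16.14° = 6.307 m.
Σ offsets = 8.966 m.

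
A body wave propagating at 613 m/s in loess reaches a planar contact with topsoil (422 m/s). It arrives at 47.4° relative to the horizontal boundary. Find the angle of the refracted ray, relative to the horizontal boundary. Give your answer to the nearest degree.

Angle from the normal: 90° − 47.4° = 42.6°.
sin θ₁/V₁ = sin θ₂/V₂ ⇒ sin θ₂ = 422·sin 42.6°/613 = 422·0.6769/613 = 0.4660.
θ₂ = sin⁻¹(0.4660) = 27.77° (from vertical).
From the interface: 90° − 27.77° = 62.23°.

62°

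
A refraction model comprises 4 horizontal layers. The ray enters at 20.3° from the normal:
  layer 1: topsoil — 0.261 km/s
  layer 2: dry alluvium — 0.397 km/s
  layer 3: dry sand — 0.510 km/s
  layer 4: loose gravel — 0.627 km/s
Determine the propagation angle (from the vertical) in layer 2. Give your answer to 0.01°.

31.85°

Snell's law across each interface conserves sin θ / V, so sin θ_2 = V_2·sin θ₁/V₁.
sin θ_2 = 0.397 × sin 20.3° / 0.261 = 0.5277.
θ_2 = arcsin 0.5277 = 31.85°.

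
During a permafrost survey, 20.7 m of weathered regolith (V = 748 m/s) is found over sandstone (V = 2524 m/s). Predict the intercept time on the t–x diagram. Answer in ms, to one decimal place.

52.9 ms

θ_c = arcsin(V₁/V₂) = arcsin(748/2524) = 17.24°; cos θ_c = 0.9551.
tᵢ = 2h·cos θ_c / V₁ = 2·20.7·0.9551 / 748 = 0.05286 s.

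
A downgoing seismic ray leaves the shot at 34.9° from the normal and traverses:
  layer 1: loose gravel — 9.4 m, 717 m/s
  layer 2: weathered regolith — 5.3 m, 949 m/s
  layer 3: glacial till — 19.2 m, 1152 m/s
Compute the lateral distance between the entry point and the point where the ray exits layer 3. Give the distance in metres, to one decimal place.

Ray parameter p = sin 34.9° / 717 m/s = 7.9797e-04 s/m.
Layer 1: θ = 34.90°; offset = 9.4·tan 34.90° = 6.558 m.
Layer 2: sin θ = p·949 = 0.7573 → θ = 49.22°; offset = 5.3·tan 49.22° = 6.145 m.
Layer 3: sin θ = p·1152 = 0.9193 → θ = 66.82°; offset = 19.2·tan 66.82° = 44.837 m.
Σ offsets = 57.540 m.

57.5 m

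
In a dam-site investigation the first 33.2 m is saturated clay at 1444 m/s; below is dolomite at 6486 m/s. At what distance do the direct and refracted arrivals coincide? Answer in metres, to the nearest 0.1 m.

x_cross = 2h·√((V₂+V₁)/(V₂−V₁)).
(V₂+V₁)/(V₂−V₁) = (6486+1444)/(6486−1444) = 1.5728; √ = 1.2541.
x_cross = 2·33.2·1.2541 = 83.27 m.

83.3 m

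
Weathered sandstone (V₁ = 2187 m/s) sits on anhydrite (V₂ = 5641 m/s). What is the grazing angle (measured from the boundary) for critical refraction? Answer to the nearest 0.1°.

At critical incidence the refracted ray runs along the interface (θ₂ = 90°), so sin θ_c = V₁/V₂.
θ_c = arcsin(2187/5641) = arcsin 0.3877 = 22.81°.
Measured from the interface: 90° − 22.81° = 67.19°.

67.2°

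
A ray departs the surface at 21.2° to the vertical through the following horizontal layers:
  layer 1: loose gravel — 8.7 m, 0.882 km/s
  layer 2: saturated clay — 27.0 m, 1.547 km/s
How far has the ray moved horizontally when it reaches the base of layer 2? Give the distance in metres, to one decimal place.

Ray parameter p = sin 21.2° / 0.882 km/s = 4.1001e-01 s/km.
Layer 1: θ = 21.20°; offset = 8.7·tan 21.20° = 3.375 m.
Layer 2: sin θ = p·1.547 = 0.6343 → θ = 39.37°; offset = 27.0·tan 39.37° = 22.152 m.
Summing the layer offsets gives 25.526 m.

25.5 m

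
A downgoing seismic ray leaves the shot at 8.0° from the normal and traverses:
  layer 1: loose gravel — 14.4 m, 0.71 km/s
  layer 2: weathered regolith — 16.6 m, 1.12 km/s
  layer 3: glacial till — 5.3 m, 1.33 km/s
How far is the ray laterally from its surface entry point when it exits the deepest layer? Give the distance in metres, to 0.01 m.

p = sin θ₁/V₁ = sin 8.0°/0.71 = 1.9602e-01 s/km is conserved through the stack.
Layer 1: θ = 8.00°; offset = 14.4·tan 8.00° = 2.0238 m.
Layer 2: sin θ = p·1.12 = 0.2195 → θ = 12.68°; offset = 16.6·tan 12.68° = 3.7355 m.
Layer 3: sin θ = p·1.33 = 0.2607 → θ = 15.11°; offset = 5.3·tan 15.11° = 1.4312 m.
Summing the layer offsets gives 7.1905 m.

7.19 m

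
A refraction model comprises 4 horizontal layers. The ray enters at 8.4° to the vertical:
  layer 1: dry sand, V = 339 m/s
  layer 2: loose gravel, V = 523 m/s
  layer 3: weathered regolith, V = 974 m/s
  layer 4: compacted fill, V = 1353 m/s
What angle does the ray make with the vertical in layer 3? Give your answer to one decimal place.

Snell's law across each interface conserves sin θ / V, so sin θ_3 = V_3·sin θ₁/V₁.
sin θ_3 = 974 × sin 8.4° / 339 = 0.4197.
θ_3 = arcsin 0.4197 = 24.82°.

24.8°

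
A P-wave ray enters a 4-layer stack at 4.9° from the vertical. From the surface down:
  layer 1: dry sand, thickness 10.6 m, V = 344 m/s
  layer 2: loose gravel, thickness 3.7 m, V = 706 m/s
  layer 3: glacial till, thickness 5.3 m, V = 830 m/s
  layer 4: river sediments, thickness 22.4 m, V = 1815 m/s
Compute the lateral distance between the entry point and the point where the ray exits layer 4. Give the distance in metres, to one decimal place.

14.0 m

Apply Snell's law at each interface; in layer i the horizontal offset is hᵢ·tan θᵢ.
Layer 1: θ = 4.90°; offset = 10.6·tan 4.90° = 0.909 m.
Layer 2: sin θ = 706·sin 4.9°/344 = 0.1753, θ = 10.10°; offset = 3.7·tan 10.10° = 0.659 m.
Layer 3: sin θ = 830·sin 4.9°/344 = 0.2061, θ = 11.89°; offset = 5.3·tan 11.89° = 1.116 m.
Layer 4: sin θ = 1815·sin 4.9°/344 = 0.4507, θ = 26.79°; offset = 22.4·tan 26.79° = 11.309 m.
Summing the layer offsets gives 13.992 m.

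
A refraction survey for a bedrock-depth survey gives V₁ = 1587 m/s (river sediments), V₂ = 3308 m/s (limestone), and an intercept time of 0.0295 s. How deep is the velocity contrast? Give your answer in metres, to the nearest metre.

θ_c = arcsin(1587/3308) = 28.67°; cos θ_c = 0.8774.
tᵢ = 2h cos θ_c/V₁ ⇒ h = tᵢ·V₁/(2 cos θ_c) = 0.0295·1587/(2·0.8774) = 26.68 m.

27 m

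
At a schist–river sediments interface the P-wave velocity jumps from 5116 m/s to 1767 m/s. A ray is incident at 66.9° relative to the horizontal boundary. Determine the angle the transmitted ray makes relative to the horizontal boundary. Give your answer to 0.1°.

Convert to the normal: θ₁ = 90° − 66.9° = 23.1°.
sin θ₁/V₁ = sin θ₂/V₂ ⇒ sin θ₂ = 1767·sin 23.1°/5116 = 1767·0.3923/5116 = 0.1355.
θ₂ = sin⁻¹(0.1355) = 7.79° (from vertical).
From the interface: 90° − 7.79° = 82.21°.

82.2°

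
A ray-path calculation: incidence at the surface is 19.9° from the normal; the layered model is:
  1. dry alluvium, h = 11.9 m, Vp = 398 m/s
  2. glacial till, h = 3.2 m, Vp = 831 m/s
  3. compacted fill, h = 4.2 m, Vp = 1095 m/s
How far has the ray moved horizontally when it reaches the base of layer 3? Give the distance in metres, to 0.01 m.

18.75 m

Apply Snell's law at each interface; in layer i the horizontal offset is hᵢ·tan θᵢ.
Layer 1: θ = 19.90°; offset = 11.9·tan 19.90° = 4.3077 m.
Layer 2: sin θ = 831·sin 19.9°/398 = 0.7107, θ = 45.29°; offset = 3.2·tan 45.29° = 3.2327 m.
Layer 3: sin θ = 1095·sin 19.9°/398 = 0.9365, θ = 69.47°; offset = 4.2·tan 69.47° = 11.2138 m.
Σ offsets = 18.7543 m.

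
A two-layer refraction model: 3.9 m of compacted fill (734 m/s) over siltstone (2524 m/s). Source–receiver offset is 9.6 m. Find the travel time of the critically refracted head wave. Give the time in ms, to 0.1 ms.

t = x/V₂ + 2h·√(V₂²−V₁²)/(V₁V₂).
√(V₂²−V₁²) = √(2524²−734²) = 2414.9 m/s; delay term = 2·3.9·2414.9/(734·2524) = 0.01017 s.
t = 9.6/2524 + 0.01017 = 0.01397 s.

14.0 ms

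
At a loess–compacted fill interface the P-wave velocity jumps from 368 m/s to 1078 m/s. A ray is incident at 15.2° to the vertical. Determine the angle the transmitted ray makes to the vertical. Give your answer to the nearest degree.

50°

sin θ₁/V₁ = sin θ₂/V₂ ⇒ sin θ₂ = 1078·sin 15.2°/368 = 1078·0.2622/368 = 0.7680.
θ₂ = sin⁻¹(0.7680) = 50.18° (from vertical).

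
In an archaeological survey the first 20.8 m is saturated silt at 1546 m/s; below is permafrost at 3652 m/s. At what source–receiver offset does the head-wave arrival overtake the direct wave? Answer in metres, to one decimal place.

65.4 m

x_cross = 2h·√((V₂+V₁)/(V₂−V₁)).
(V₂+V₁)/(V₂−V₁) = (3652+1546)/(3652−1546) = 2.4682; √ = 1.5710.
x_cross = 2·20.8·1.5710 = 65.36 m.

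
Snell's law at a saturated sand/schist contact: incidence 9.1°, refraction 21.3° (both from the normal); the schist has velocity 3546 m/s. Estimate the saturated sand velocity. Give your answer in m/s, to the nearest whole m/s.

1544 m/s

sin 9.1° = 0.1582; sin 21.3° = 0.3633.
V₁ = V₂·(sin θ₁/sin θ₂) = 3546·(0.1582/0.3633) = 1543.91 m/s.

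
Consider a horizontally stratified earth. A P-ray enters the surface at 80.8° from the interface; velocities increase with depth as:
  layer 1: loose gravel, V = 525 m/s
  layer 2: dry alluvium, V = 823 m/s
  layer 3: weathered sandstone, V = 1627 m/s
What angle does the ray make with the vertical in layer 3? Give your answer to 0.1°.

29.7°

From the normal: θ₁ = 90° − 80.8° = 9.2°.
Snell's law across each interface conserves sin θ / V, so sin θ_3 = V_3·sin θ₁/V₁.
sin θ_3 = 1627 × sin 9.2° / 525 = 0.4955.
θ_3 = 29.70° from the vertical.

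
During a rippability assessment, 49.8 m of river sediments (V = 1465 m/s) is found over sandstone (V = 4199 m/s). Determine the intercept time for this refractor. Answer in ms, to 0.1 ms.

θ_c = arcsin(V₁/V₂) = arcsin(1465/4199) = 20.42°; cos θ_c = 0.9372.
tᵢ = 2h·cos θ_c / V₁ = 2·49.8·0.9372 / 1465 = 0.06371 s.

63.7 ms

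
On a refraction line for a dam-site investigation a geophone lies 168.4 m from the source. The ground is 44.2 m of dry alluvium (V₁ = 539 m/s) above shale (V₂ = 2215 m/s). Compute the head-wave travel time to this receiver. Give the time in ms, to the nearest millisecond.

θ_c = arcsin(V₁/V₂) = arcsin(539/2215) = 14.08°, cos θ_c = 0.9699.
Intercept time tᵢ = 2h cos θ_c / V₁ = 2·44.2·0.9699/539 = 0.15908 s.
t = x/V₂ + tᵢ = 168.4/2215 + 0.15908 = 0.23510 s.

235 ms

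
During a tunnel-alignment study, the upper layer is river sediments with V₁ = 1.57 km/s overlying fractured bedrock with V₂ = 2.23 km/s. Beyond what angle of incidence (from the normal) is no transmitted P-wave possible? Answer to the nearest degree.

Critical incidence: sin θ_c = V₁/V₂ = 1.57/2.23 = 0.7040.
θ_c = arcsin 0.7040 = 44.75°.

45°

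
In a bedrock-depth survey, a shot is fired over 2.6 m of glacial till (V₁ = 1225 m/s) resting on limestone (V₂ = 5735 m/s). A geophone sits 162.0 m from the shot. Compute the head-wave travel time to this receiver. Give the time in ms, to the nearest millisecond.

t = x/V₂ + 2h·√(V₂²−V₁²)/(V₁V₂).
√(V₂²−V₁²) = √(5735²−1225²) = 5602.6 m/s; delay term = 2·2.6·5602.6/(1225·5735) = 0.00415 s.
t = 162.0/5735 + 0.00415 = 0.03239 s.

32 ms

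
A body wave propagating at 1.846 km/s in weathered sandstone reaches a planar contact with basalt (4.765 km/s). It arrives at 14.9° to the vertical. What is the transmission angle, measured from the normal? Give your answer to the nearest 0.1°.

41.6°

sin θ₁/V₁ = sin θ₂/V₂ ⇒ sin θ₂ = 4.765·sin 14.9°/1.846 = 4.765·0.2571/1.846 = 0.6637.
θ₂ = arcsin 0.6637 = 41.58° from the normal.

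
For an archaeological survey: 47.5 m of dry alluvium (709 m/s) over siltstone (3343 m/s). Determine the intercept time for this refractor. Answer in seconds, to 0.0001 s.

0.1309 s

tᵢ = 2h·√(V₂²−V₁²)/(V₁V₂).
√(V₂²−V₁²) = √(3343²−709²) = 3267.0 m/s.
tᵢ = 2·47.5·3267.0/(709·3343) = 0.13094 s.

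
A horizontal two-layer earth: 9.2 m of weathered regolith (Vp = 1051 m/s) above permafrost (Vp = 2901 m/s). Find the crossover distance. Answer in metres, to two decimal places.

x_cross = 2h·√((V₂+V₁)/(V₂−V₁)).
(V₂+V₁)/(V₂−V₁) = (2901+1051)/(2901−1051) = 2.1362; √ = 1.4616.
x_cross = 2·9.2·1.4616 = 26.89 m.

26.89 m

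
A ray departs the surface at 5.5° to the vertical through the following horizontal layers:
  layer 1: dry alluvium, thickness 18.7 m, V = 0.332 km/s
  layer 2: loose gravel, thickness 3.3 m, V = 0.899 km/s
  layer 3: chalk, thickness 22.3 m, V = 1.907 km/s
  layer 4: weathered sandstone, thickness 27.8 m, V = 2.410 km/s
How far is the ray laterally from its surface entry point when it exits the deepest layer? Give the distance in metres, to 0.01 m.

p = sin θ₁/V₁ = sin 5.5°/0.332 = 2.8869e-01 s/km is conserved through the stack.
Layer 1: θ = 5.50°; offset = 18.7·tan 5.50° = 1.8006 m.
Layer 2: sin θ = p·0.899 = 0.2595 → θ = 15.04°; offset = 3.3·tan 15.04° = 0.8869 m.
Layer 3: sin θ = p·1.907 = 0.5505 → θ = 33.40°; offset = 22.3·tan 33.40° = 14.7062 m.
Layer 4: sin θ = p·2.410 = 0.6957 → θ = 44.09°; offset = 27.8·tan 44.09° = 26.9277 m.
Total horizontal offset = 44.3214 m.

44.32 m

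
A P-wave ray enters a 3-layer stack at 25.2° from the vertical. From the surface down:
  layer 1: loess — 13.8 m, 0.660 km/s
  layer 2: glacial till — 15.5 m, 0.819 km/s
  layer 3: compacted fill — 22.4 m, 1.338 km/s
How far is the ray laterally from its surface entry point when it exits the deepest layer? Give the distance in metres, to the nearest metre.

54 m

p = sin θ₁/V₁ = sin 25.2°/0.660 = 6.4512e-01 s/km is conserved through the stack.
Layer 1: θ = 25.20°; offset = 13.8·tan 25.20° = 6.494 m.
Layer 2: sin θ = p·0.819 = 0.5284 → θ = 31.89°; offset = 15.5·tan 31.89° = 9.646 m.
Layer 3: sin θ = p·1.338 = 0.8632 → θ = 59.67°; offset = 22.4·tan 59.67° = 38.294 m.
Σ offsets = 54.433 m.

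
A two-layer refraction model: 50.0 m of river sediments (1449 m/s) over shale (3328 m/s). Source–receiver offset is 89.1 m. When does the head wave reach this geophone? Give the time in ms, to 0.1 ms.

θ_c = arcsin(V₁/V₂) = arcsin(1449/3328) = 25.81°, cos θ_c = 0.9002.
Intercept time tᵢ = 2h cos θ_c / V₁ = 2·50.0·0.9002/1449 = 0.06213 s.
t = x/V₂ + tᵢ = 89.1/3328 + 0.06213 = 0.08890 s.

88.9 ms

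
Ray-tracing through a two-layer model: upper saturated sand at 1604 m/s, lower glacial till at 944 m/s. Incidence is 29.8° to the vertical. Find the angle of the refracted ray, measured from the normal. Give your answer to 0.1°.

17.0°

Snell's law: sin θ₂ = (V₂/V₁)·sin θ₁ = (944/1604)·sin 29.8° = 0.2925.
θ₂ = arcsin 0.2925 = 17.01° from the normal.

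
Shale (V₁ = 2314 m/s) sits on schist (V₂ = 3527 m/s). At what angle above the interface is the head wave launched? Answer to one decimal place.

49.0°

At critical incidence the refracted ray runs along the interface (θ₂ = 90°), so sin θ_c = V₁/V₂.
θ_c = arcsin(2314/3527) = arcsin 0.6561 = 41.00°.
Measured from the interface: 90° − 41.00° = 49.00°.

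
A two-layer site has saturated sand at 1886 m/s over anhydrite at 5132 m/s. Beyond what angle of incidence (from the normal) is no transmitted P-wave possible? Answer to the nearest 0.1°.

21.6°

Critical incidence: sin θ_c = V₁/V₂ = 1886/5132 = 0.3675.
θ_c = arcsin 0.3675 = 21.56°.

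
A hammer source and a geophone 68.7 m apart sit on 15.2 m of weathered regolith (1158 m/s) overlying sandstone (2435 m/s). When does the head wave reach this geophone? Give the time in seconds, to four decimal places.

0.0513 s

t = x/V₂ + 2h·√(V₂²−V₁²)/(V₁V₂).
√(V₂²−V₁²) = √(2435²−1158²) = 2142.0 m/s; delay term = 2·15.2·2142.0/(1158·2435) = 0.02309 s.
t = 68.7/2435 + 0.02309 = 0.05131 s.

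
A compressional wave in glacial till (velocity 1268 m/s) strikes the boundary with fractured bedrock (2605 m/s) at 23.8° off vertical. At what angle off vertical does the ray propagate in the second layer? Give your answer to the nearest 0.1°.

56.0°

Snell's law: sin θ₂ = (V₂/V₁)·sin θ₁ = (2605/1268)·sin 23.8° = 0.8291.
θ₂ = arcsin 0.8291 = 56.00° from the normal.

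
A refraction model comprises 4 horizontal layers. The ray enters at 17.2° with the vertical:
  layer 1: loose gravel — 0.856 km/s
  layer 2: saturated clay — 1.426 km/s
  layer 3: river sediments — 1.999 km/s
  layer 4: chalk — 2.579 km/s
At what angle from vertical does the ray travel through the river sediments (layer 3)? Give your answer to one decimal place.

43.7°

Ray parameter p = sin 17.2° / 0.856 = 3.4545e-01 s/km.
sin θ_3 = p·V_3 = 3.4545e-01 × 1.999 = 0.6906.
θ_3 = 43.67° from the vertical.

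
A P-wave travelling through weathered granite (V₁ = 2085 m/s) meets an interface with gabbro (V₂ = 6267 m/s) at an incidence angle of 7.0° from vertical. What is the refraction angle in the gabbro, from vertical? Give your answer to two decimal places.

sin θ₁/V₁ = sin θ₂/V₂ ⇒ sin θ₂ = 6267·sin 7.0°/2085 = 6267·0.1219/2085 = 0.3663.
θ₂ = sin⁻¹(0.3663) = 21.49° (from vertical).

21.49°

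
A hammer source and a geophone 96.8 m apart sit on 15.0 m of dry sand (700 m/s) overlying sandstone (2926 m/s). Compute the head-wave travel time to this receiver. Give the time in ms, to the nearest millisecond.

75 ms

θ_c = arcsin(V₁/V₂) = arcsin(700/2926) = 13.84°, cos θ_c = 0.9710.
Intercept time tᵢ = 2h cos θ_c / V₁ = 2·15.0·0.9710/700 = 0.04161 s.
t = x/V₂ + tᵢ = 96.8/2926 + 0.04161 = 0.07470 s.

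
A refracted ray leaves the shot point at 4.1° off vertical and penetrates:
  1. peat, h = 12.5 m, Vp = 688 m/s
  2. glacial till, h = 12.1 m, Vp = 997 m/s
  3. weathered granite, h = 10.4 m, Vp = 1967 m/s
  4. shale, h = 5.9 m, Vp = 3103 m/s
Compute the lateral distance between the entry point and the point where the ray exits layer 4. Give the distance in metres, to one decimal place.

6.3 m

Apply Snell's law at each interface; in layer i the horizontal offset is hᵢ·tan θᵢ.
Layer 1: θ = 4.10°; offset = 12.5·tan 4.10° = 0.896 m.
Layer 2: sin θ = 997·sin 4.1°/688 = 0.1036, θ = 5.95°; offset = 12.1·tan 5.95° = 1.260 m.
Layer 3: sin θ = 1967·sin 4.1°/688 = 0.2044, θ = 11.80°; offset = 10.4·tan 11.80° = 2.172 m.
Layer 4: sin θ = 3103·sin 4.1°/688 = 0.3225, θ = 18.81°; offset = 5.9·tan 18.81° = 2.010 m.
Summing the layer offsets gives 6.338 m.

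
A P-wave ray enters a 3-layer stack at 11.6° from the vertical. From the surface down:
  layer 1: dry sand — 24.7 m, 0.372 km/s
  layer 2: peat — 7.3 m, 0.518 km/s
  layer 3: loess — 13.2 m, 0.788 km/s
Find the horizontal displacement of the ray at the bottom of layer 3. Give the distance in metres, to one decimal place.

13.4 m

p = sin θ₁/V₁ = sin 11.6°/0.372 = 5.4053e-01 s/km is conserved through the stack.
Layer 1: θ = 11.60°; offset = 24.7·tan 11.60° = 5.070 m.
Layer 2: sin θ = p·0.518 = 0.2800 → θ = 16.26°; offset = 7.3·tan 16.26° = 2.129 m.
Layer 3: sin θ = p·0.788 = 0.4259 → θ = 25.21°; offset = 13.2·tan 25.21° = 6.214 m.
Summing the layer offsets gives 13.414 m.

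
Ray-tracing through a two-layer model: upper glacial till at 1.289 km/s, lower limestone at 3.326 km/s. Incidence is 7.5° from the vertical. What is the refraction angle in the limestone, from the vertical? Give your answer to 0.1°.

sin θ₁/V₁ = sin θ₂/V₂ ⇒ sin θ₂ = 3.326·sin 7.5°/1.289 = 3.326·0.1305/1.289 = 0.3368.
θ₂ = arcsin 0.3368 = 19.68° from the normal.

19.7°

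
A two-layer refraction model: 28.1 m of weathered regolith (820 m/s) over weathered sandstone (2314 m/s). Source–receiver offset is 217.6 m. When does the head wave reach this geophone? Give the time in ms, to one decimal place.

θ_c = arcsin(V₁/V₂) = arcsin(820/2314) = 20.75°, cos θ_c = 0.9351.
Intercept time tᵢ = 2h cos θ_c / V₁ = 2·28.1·0.9351/820 = 0.06409 s.
t = x/V₂ + tᵢ = 217.6/2314 + 0.06409 = 0.15813 s.

158.1 ms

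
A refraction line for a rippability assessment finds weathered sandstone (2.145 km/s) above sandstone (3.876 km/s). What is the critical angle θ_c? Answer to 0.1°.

At critical incidence the refracted ray runs along the interface (θ₂ = 90°), so sin θ_c = V₁/V₂.
θ_c = arcsin(2.145/3.876) = arcsin 0.5534 = 33.60°.

33.6°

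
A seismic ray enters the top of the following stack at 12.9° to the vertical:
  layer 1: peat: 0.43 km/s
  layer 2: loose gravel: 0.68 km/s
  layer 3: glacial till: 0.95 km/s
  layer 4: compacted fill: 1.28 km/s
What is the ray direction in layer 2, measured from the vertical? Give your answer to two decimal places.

20.67°

Snell's law across each interface conserves sin θ / V, so sin θ_2 = V_2·sin θ₁/V₁.
sin θ_2 = 0.68 × sin 12.9° / 0.43 = 0.3530.
θ_2 = arcsin 0.3530 = 20.67°.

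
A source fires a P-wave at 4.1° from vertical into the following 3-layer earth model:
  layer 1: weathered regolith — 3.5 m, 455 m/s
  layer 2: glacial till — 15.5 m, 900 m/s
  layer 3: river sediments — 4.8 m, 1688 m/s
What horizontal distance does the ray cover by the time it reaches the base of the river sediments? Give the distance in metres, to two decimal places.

3.79 m

Ray parameter p = sin 4.1° / 455 m/s = 1.5714e-04 s/m.
Layer 1: θ = 4.10°; offset = 3.5·tan 4.10° = 0.2509 m.
Layer 2: sin θ = p·900 = 0.1414 → θ = 8.13°; offset = 15.5·tan 8.13° = 2.2143 m.
Layer 3: sin θ = p·1688 = 0.2652 → θ = 15.38°; offset = 4.8·tan 15.38° = 1.3205 m.
Total horizontal offset = 3.7857 m.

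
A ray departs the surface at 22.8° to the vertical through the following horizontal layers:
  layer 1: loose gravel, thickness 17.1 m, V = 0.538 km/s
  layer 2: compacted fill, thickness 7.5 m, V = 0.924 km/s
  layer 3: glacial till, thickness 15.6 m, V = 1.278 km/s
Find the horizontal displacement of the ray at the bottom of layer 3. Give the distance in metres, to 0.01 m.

50.63 m

Ray parameter p = sin 22.8° / 0.538 km/s = 7.2029e-01 s/km.
Layer 1: θ = 22.80°; offset = 17.1·tan 22.80° = 7.1882 m.
Layer 2: sin θ = p·0.924 = 0.6655 → θ = 41.72°; offset = 7.5·tan 41.72° = 6.6880 m.
Layer 3: sin θ = p·1.278 = 0.9205 → θ = 67.00°; offset = 15.6·tan 67.00° = 36.7578 m.
Summing the layer offsets gives 50.6339 m.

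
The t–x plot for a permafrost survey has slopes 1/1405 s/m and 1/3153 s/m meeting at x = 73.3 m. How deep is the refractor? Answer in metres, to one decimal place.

x_cross = 2h·√((V₂+V₁)/(V₂−V₁)) → h = x_cross / (2·√((V₂+V₁)/(V₂−V₁))).
√((V₂+V₁)/(V₂−V₁)) = √((3153+1405)/(3153−1405)) = 1.6148.
h = 73.3 / (2·1.6148) = 22.70 m.

22.7 m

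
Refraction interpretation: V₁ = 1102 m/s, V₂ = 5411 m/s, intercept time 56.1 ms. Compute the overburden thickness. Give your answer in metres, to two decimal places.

θ_c = arcsin(1102/5411) = 11.75°; cos θ_c = 0.9790.
tᵢ = 2h cos θ_c/V₁ ⇒ h = tᵢ·V₁/(2 cos θ_c) = 0.0561·1102/(2·0.9790) = 31.57 m.

31.57 m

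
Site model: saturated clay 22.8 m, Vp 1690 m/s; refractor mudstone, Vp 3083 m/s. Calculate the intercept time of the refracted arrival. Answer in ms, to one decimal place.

22.6 ms

tᵢ = 2h·√(V₂²−V₁²)/(V₁V₂).
√(V₂²−V₁²) = √(3083²−1690²) = 2578.5 m/s.
tᵢ = 2·22.8·2578.5/(1690·3083) = 0.02257 s.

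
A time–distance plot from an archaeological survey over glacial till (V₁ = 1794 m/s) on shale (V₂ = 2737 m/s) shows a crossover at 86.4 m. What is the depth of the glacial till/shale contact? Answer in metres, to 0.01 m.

x_cross = 2h·√((V₂+V₁)/(V₂−V₁)) → h = x_cross / (2·√((V₂+V₁)/(V₂−V₁))).
√((V₂+V₁)/(V₂−V₁)) = √((2737+1794)/(2737−1794)) = 2.1920.
h = 86.4 / (2·2.1920) = 19.71 m.

19.71 m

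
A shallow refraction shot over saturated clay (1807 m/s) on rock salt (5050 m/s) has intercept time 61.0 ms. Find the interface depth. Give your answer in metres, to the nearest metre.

h = tᵢ·V₁·V₂ / (2·√(V₂²−V₁²)).
√(V₂²−V₁²) = √(5050² − 1807²) = 4715.6 m/s.
h = 0.061 s × 1807 × 5050 / (2 × 4715.6) = 59.02 m.

59 m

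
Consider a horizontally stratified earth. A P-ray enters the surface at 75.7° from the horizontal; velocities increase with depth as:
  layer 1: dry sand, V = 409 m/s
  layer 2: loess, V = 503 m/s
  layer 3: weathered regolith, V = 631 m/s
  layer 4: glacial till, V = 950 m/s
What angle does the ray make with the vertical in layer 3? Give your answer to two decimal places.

22.40°

From the normal: θ₁ = 90° − 75.7° = 14.3°.
Ray parameter p = sin 14.3° / 409 = 6.0391e-04 s/m.
sin θ_3 = p·V_3 = 6.0391e-04 × 631 = 0.3811.
θ_3 = arcsin 0.3811 = 22.40°.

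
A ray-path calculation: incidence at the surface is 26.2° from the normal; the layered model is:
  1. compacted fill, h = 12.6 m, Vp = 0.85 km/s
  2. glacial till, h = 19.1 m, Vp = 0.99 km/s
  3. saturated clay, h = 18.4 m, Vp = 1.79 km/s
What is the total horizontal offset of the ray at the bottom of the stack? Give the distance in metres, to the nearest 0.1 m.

Apply Snell's law at each interface; in layer i the horizontal offset is hᵢ·tan θᵢ.
Layer 1: θ = 26.20°; offset = 12.6·tan 26.20° = 6.200 m.
Layer 2: sin θ = 0.99·sin 26.2°/0.85 = 0.5142, θ = 30.95°; offset = 19.1·tan 30.95° = 11.452 m.
Layer 3: sin θ = 1.79·sin 26.2°/0.85 = 0.9298, θ = 68.40°; offset = 18.4·tan 68.40° = 46.467 m.
Summing the layer offsets gives 64.119 m.

64.1 m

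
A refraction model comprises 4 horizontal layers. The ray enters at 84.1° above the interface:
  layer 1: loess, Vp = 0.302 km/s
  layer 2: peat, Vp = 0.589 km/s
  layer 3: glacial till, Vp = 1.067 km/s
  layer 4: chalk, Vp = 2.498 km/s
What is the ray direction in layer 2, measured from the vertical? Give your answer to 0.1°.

From the normal: θ₁ = 90° − 84.1° = 5.9°.
Snell's law across each interface conserves sin θ / V, so sin θ_2 = V_2·sin θ₁/V₁.
sin θ_2 = 0.589 × sin 5.9° / 0.302 = 0.2005.
θ_2 = arcsin 0.2005 = 11.56°.

11.6°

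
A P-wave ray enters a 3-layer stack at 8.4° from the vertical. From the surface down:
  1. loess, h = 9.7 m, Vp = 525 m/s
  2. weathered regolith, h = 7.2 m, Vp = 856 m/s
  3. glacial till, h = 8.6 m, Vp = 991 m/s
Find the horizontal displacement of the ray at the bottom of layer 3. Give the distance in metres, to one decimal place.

p = sin θ₁/V₁ = sin 8.4°/525 = 2.7825e-04 s/m is conserved through the stack.
Layer 1: θ = 8.40°; offset = 9.7·tan 8.40° = 1.432 m.
Layer 2: sin θ = p·856 = 0.2382 → θ = 13.78°; offset = 7.2·tan 13.78° = 1.766 m.
Layer 3: sin θ = p·991 = 0.2757 → θ = 16.01°; offset = 8.6·tan 16.01° = 2.467 m.
Summing the layer offsets gives 5.665 m.

5.7 m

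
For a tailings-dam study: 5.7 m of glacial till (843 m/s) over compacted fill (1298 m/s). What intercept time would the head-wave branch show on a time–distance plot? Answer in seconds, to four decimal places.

0.0103 s

tᵢ = 2h·√(V₂²−V₁²)/(V₁V₂).
√(V₂²−V₁²) = √(1298²−843²) = 987.0 m/s.
tᵢ = 2·5.7·987.0/(843·1298) = 0.01028 s.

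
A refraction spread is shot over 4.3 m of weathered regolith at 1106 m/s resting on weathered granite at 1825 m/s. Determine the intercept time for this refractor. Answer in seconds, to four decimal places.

tᵢ = 2h·√(V₂²−V₁²)/(V₁V₂).
√(V₂²−V₁²) = √(1825²−1106²) = 1451.7 m/s.
tᵢ = 2·4.3·1451.7/(1106·1825) = 0.00619 s.

0.0062 s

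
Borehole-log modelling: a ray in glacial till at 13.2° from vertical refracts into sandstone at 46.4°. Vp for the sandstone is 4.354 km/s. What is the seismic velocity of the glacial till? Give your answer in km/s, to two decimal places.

1.37 km/s

sin 13.2° = 0.2284; sin 46.4° = 0.7242.
V₁ = V₂·(sin θ₁/sin θ₂) = 4.354·(0.2284/0.7242) = 1.37 km/s.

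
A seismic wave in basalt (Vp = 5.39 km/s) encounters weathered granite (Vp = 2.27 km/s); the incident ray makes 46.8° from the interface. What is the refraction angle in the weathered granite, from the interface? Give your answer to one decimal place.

Convert to the normal: θ₁ = 90° − 46.8° = 43.2°.
Snell's law: sin θ₂ = (V₂/V₁)·sin θ₁ = (2.27/5.39)·sin 43.2° = 0.2883.
θ₂ = sin⁻¹(0.2883) = 16.76° (from vertical).
From the interface: 90° − 16.76° = 73.24°.

73.2°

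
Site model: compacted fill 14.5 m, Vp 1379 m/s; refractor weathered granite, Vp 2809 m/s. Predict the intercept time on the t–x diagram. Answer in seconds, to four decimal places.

θ_c = arcsin(V₁/V₂) = arcsin(1379/2809) = 29.40°; cos θ_c = 0.8712.
tᵢ = 2h·cos θ_c / V₁ = 2·14.5·0.8712 / 1379 = 0.01832 s.

0.0183 s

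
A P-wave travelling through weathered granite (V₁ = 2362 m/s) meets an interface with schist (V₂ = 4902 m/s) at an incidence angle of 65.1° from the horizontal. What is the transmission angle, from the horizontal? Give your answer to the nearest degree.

Convert to the normal: θ₁ = 90° − 65.1° = 24.9°.
sin θ₁/V₁ = sin θ₂/V₂ ⇒ sin θ₂ = 4902·sin 24.9°/2362 = 4902·0.4210/2362 = 0.8738.
θ₂ = arcsin 0.8738 = 60.90° from the normal.
From the interface: 90° − 60.90° = 29.10°.

29°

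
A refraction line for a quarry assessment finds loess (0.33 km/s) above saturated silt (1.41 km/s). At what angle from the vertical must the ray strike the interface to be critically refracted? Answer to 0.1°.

13.5°

Critical incidence: sin θ_c = V₁/V₂ = 0.33/1.41 = 0.2340.
θ_c = arcsin 0.2340 = 13.54°.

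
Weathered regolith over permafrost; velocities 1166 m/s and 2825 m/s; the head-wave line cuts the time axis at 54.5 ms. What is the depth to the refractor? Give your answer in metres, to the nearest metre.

35 m

θ_c = arcsin(1166/2825) = 24.38°; cos θ_c = 0.9108.
tᵢ = 2h cos θ_c/V₁ ⇒ h = tᵢ·V₁/(2 cos θ_c) = 0.0545·1166/(2·0.9108) = 34.88 m.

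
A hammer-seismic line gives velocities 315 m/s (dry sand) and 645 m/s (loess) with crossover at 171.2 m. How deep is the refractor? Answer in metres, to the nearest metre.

50 m

h = (x_cross/2)·√((V₂−V₁)/(V₂+V₁)).
(V₂−V₁)/(V₂+V₁) = (645−315)/(645+315) = 0.3438; √ = 0.5863.
h = (171.2/2)·0.5863 = 50.19 m.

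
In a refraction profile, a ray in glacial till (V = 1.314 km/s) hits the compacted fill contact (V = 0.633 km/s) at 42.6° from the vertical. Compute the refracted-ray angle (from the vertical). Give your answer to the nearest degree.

19°

Snell's law: sin θ₂ = (V₂/V₁)·sin θ₁ = (0.633/1.314)·sin 42.6° = 0.3261.
θ₂ = arcsin 0.3261 = 19.03° from the normal.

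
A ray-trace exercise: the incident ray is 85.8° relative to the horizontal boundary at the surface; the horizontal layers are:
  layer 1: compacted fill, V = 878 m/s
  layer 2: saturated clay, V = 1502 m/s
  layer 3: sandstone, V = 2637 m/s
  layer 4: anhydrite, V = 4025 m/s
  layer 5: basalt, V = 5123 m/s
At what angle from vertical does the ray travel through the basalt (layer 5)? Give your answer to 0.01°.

25.30°

From the normal: θ₁ = 90° − 85.8° = 4.2°.
Snell's law across each interface conserves sin θ / V, so sin θ_5 = V_5·sin θ₁/V₁.
sin θ_5 = 5123 × sin 4.2° / 878 = 0.4273.
θ_5 = 25.30° from the vertical.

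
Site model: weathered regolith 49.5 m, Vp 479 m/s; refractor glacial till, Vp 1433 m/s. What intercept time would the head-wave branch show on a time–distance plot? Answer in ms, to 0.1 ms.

θ_c = arcsin(V₁/V₂) = arcsin(479/1433) = 19.53°; cos θ_c = 0.9425.
tᵢ = 2h·cos θ_c / V₁ = 2·49.5·0.9425 / 479 = 0.19479 s.

194.8 ms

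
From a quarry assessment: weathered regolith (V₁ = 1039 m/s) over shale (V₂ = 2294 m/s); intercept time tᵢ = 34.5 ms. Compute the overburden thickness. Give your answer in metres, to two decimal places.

20.10 m

θ_c = arcsin(1039/2294) = 26.93°; cos θ_c = 0.8916.
tᵢ = 2h cos θ_c/V₁ ⇒ h = tᵢ·V₁/(2 cos θ_c) = 0.0345·1039/(2·0.8916) = 20.10 m.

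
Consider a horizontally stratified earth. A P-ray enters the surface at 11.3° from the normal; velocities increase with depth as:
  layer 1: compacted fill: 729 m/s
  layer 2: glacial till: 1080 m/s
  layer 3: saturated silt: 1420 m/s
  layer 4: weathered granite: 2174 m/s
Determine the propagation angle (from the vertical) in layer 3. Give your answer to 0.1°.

22.4°

Ray parameter p = sin 11.3° / 729 = 2.6879e-04 s/m.
sin θ_3 = p·V_3 = 2.6879e-04 × 1420 = 0.3817.
θ_3 = 22.44° from the vertical.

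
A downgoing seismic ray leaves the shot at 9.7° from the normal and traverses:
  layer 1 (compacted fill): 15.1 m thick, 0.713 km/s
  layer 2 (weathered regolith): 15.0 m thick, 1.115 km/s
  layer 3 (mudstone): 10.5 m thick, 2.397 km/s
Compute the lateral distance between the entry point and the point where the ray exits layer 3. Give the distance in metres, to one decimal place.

Apply Snell's law at each interface; in layer i the horizontal offset is hᵢ·tan θᵢ.
Layer 1: θ = 9.70°; offset = 15.1·tan 9.70° = 2.581 m.
Layer 2: sin θ = 1.115·sin 9.7°/0.713 = 0.2635, θ = 15.28°; offset = 15.0·tan 15.28° = 4.097 m.
Layer 3: sin θ = 2.397·sin 9.7°/0.713 = 0.5664, θ = 34.50°; offset = 10.5·tan 34.50° = 7.217 m.
Total horizontal offset = 13.895 m.

13.9 m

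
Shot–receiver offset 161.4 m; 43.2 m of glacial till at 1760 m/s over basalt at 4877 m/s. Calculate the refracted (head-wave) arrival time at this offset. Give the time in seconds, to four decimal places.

0.0789 s

t = x/V₂ + 2h·√(V₂²−V₁²)/(V₁V₂).
√(V₂²−V₁²) = √(4877²−1760²) = 4548.4 m/s; delay term = 2·43.2·4548.4/(1760·4877) = 0.04578 s.
t = 161.4/4877 + 0.04578 = 0.07888 s.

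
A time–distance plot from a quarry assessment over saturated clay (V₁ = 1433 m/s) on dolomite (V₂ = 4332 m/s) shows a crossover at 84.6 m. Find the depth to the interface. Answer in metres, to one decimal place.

h = (x_cross/2)·√((V₂−V₁)/(V₂+V₁)).
(V₂−V₁)/(V₂+V₁) = (4332−1433)/(4332+1433) = 0.5029; √ = 0.7091.
h = (84.6/2)·0.7091 = 30.00 m.

30.0 m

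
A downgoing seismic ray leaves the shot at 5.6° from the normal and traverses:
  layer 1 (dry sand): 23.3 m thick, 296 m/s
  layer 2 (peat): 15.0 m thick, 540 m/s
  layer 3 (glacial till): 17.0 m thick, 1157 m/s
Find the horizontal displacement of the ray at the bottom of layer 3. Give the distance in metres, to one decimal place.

Apply Snell's law at each interface; in layer i the horizontal offset is hᵢ·tan θᵢ.
Layer 1: θ = 5.60°; offset = 23.3·tan 5.60° = 2.285 m.
Layer 2: sin θ = 540·sin 5.6°/296 = 0.1780, θ = 10.25°; offset = 15.0·tan 10.25° = 2.714 m.
Layer 3: sin θ = 1157·sin 5.6°/296 = 0.3814, θ = 22.42°; offset = 17.0·tan 22.42° = 7.015 m.
Summing the layer offsets gives 12.013 m.

12.0 m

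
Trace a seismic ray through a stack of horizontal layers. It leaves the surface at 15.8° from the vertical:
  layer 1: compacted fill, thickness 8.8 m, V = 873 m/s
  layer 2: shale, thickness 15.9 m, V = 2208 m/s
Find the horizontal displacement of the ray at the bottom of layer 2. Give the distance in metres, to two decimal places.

17.59 m

Ray parameter p = sin 15.8° / 873 m/s = 3.1189e-04 s/m.
Layer 1: θ = 15.80°; offset = 8.8·tan 15.80° = 2.4901 m.
Layer 2: sin θ = p·2208 = 0.6887 → θ = 43.52°; offset = 15.9·tan 43.52° = 15.1010 m.
Σ offsets = 17.5912 m.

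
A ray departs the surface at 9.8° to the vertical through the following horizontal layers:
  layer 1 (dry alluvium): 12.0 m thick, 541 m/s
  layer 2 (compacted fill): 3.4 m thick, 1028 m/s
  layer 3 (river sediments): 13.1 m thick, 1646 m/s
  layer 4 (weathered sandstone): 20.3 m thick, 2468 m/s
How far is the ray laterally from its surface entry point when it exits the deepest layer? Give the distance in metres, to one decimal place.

36.2 m

Apply Snell's law at each interface; in layer i the horizontal offset is hᵢ·tan θᵢ.
Layer 1: θ = 9.80°; offset = 12.0·tan 9.80° = 2.073 m.
Layer 2: sin θ = 1028·sin 9.8°/541 = 0.3234, θ = 18.87°; offset = 3.4·tan 18.87° = 1.162 m.
Layer 3: sin θ = 1646·sin 9.8°/541 = 0.5179, θ = 31.19°; offset = 13.1·tan 31.19° = 7.930 m.
Layer 4: sin θ = 2468·sin 9.8°/541 = 0.7765, θ = 50.94°; offset = 20.3·tan 50.94° = 25.014 m.
Total horizontal offset = 36.180 m.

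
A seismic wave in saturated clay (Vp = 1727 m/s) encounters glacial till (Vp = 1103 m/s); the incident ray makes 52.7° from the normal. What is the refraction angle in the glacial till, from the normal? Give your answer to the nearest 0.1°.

30.5°

sin θ₁/V₁ = sin θ₂/V₂ ⇒ sin θ₂ = 1103·sin 52.7°/1727 = 1103·0.7955/1727 = 0.5081.
θ₂ = arcsin 0.5081 = 30.53° from the normal.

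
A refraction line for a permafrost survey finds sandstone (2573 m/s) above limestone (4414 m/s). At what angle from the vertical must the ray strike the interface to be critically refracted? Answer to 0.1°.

Critical incidence: sin θ_c = V₁/V₂ = 2573/4414 = 0.5829.
θ_c = arcsin 0.5829 = 35.66°.

35.7°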